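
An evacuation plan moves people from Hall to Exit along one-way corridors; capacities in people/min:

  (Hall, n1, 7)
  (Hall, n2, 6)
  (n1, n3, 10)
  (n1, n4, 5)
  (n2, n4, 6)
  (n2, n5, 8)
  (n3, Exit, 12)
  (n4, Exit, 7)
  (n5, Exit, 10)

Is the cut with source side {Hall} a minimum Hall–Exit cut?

Yes — it is a minimum cut (capacity 13).

Given cut capacity: 7 + 6 = 13.
Augment Hall→n1→n3→Exit: bottleneck 7, flow now 7.
Augment Hall→n2→n4→Exit: bottleneck 6, flow now 13.
No augmenting path remains; maximum flow = 13.
Cut capacity 13 equals the max flow, so it is a minimum cut.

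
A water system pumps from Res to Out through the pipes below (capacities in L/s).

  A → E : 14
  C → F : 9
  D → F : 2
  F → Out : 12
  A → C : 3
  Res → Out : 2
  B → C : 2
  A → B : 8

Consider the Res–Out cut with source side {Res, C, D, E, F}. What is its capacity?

Edges leaving {Res, C, D, E, F}: Res→Out (2), F→Out (12).
Cut capacity = 2 + 12 = 14.

14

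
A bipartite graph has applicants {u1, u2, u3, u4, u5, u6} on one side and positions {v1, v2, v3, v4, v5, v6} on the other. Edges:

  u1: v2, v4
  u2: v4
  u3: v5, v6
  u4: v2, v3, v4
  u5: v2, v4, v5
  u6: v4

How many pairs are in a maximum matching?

5

Unit-capacity flow: source→left, listed edges, right→sink; max matching = max flow.
Augmenting path u1→v2 (+1); matched 1.
Augmenting path u2→v4 (+1); matched 2.
Augmenting path u3→v5 (+1); matched 3.
Augmenting path u4→v3 (+1); matched 4.
Augmenting path u5→v5→u3→v6 (+1); matched 5.
No augmenting path remains; maximum matching = 5.
König certificate: {u1, u3, u4, u5, v4} is a vertex cover of size 5 (every listed pair touches it), so no matching can be larger.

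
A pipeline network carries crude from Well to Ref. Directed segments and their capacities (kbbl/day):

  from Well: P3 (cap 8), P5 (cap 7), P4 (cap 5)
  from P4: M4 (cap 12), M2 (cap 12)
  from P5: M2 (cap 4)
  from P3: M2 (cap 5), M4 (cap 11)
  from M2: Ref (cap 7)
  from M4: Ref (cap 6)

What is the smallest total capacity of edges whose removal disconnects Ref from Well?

Augment Well→P4→M2→Ref: bottleneck 5, flow now 5.
Augment Well→P5→M2→Ref: bottleneck 2, flow now 7.
Augment Well→P3→M4→Ref: bottleneck 6, flow now 13.
No augmenting path remains; maximum flow = 13.
By max-flow min-cut, the minimum cut capacity equals the max flow.
In the residual graph, reachable from Well: {Well, P4, P5, P3, M2, M4}.
Min-cut edges: M2→Ref (7), M4→Ref (6); capacity 7 + 6 = 13.

13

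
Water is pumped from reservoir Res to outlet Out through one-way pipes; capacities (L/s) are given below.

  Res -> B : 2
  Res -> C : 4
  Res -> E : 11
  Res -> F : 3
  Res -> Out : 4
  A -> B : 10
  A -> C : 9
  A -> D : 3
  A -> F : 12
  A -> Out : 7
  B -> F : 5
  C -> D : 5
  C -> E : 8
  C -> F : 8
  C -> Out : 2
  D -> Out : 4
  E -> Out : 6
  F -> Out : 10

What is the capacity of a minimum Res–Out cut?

19

Augment Res→Out: bottleneck 4, flow now 4.
Augment Res→C→Out: bottleneck 2, flow now 6.
Augment Res→E→Out: bottleneck 6, flow now 12.
Augment Res→F→Out: bottleneck 3, flow now 15.
Augment Res→B→F→Out: bottleneck 2, flow now 17.
Augment Res→C→D→Out: bottleneck 2, flow now 19.
No augmenting path remains; maximum flow = 19.
By max-flow min-cut, the minimum cut capacity equals the max flow.
In the residual graph, reachable from Res: {Res, E}.
Min-cut edges: Res→B (2), Res→C (4), Res→F (3), Res→Out (4), E→Out (6); capacity 2 + 4 + 3 + 4 + 6 = 19.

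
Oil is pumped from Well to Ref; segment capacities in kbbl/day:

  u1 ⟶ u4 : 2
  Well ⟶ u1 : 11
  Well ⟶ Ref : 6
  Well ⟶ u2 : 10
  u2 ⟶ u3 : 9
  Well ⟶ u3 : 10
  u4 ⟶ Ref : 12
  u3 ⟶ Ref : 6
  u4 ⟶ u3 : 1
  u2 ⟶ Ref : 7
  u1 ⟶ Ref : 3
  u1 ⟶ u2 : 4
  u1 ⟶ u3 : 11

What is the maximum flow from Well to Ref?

Augment Well→Ref: bottleneck 6, flow now 6.
Augment Well→u1→Ref: bottleneck 3, flow now 9.
Augment Well→u2→Ref: bottleneck 7, flow now 16.
Augment Well→u3→Ref: bottleneck 6, flow now 22.
Augment Well→u1→u4→Ref: bottleneck 2, flow now 24.
No augmenting path remains; maximum flow = 24.
In the residual graph, reachable from Well: {Well, u1, u2, u3}.
Min-cut edges: Well→Ref (6), u1→u4 (2), u1→Ref (3), u2→Ref (7), u3→Ref (6); capacity 6 + 2 + 3 + 7 + 6 = 24.
This cut is saturated, so no flow can exceed 24.

24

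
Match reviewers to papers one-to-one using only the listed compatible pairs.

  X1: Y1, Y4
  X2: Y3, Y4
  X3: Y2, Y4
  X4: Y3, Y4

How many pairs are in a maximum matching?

Unit-capacity flow: source→left, listed edges, right→sink; max matching = max flow.
Augmenting path X1→Y1 (+1); matched 1.
Augmenting path X2→Y3 (+1); matched 2.
Augmenting path X3→Y2 (+1); matched 3.
Augmenting path X4→Y4 (+1); matched 4.
No augmenting path remains; maximum matching = 4.
König certificate: {X1, X2, X3, X4} is a vertex cover of size 4 (every listed pair touches it), so no matching can be larger.

4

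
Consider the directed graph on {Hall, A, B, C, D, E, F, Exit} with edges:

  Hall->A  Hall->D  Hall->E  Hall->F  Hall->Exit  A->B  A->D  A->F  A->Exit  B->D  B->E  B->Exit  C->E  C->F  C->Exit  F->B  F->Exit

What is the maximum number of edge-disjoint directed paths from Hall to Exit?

Assign every edge capacity 1; by Menger, the answer equals the max flow.
Path Hall→Exit (+1); total 1.
Path Hall→A→Exit (+1); total 2.
Path Hall→F→Exit (+1); total 3.
No residual Hall→Exit path; max flow = 3.
Certifying cut of size 3: {Hall→A, Hall→Exit, Hall→F}.

3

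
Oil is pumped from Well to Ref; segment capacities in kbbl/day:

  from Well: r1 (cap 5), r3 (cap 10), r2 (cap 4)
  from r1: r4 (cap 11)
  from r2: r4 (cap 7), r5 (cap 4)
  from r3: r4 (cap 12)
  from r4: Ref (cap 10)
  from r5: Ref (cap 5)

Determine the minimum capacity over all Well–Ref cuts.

14

Augment Well→r1→r4→Ref: bottleneck 5, flow now 5.
Augment Well→r2→r4→Ref: bottleneck 4, flow now 9.
Augment Well→r3→r4→Ref: bottleneck 1, flow now 10.
Augment Well→r3→r4→r2→r5→Ref: bottleneck 4, flow now 14. (uses reverse residual edge)
No augmenting path remains; maximum flow = 14.
By max-flow min-cut, the minimum cut capacity equals the max flow.
In the residual graph, reachable from Well: {Well, r1, r3, r4}.
Min-cut edges: Well→r2 (4), r4→Ref (10); capacity 4 + 10 = 14.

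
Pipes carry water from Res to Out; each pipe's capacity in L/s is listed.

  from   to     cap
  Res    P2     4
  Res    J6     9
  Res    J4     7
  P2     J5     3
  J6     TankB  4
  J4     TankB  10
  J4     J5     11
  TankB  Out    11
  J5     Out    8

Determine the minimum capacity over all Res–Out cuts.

Augment Res→P2→J5→Out: bottleneck 3, flow now 3.
Augment Res→J6→TankB→Out: bottleneck 4, flow now 7.
Augment Res→J4→TankB→Out: bottleneck 7, flow now 14.
No augmenting path remains; maximum flow = 14.
By max-flow min-cut, the minimum cut capacity equals the max flow.
In the residual graph, reachable from Res: {Res, P2, J6}.
Min-cut edges: Res→J4 (7), P2→J5 (3), J6→TankB (4); capacity 7 + 3 + 4 = 14.

14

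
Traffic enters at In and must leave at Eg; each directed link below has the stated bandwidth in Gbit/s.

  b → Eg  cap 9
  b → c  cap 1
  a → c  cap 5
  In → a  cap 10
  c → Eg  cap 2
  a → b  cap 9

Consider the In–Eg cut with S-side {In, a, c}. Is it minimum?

No — its capacity is 11, but the minimum cut has capacity 10.

Given cut capacity: 9 + 2 = 11.
Augment In→a→b→Eg: bottleneck 9, flow now 9.
Augment In→a→c→Eg: bottleneck 1, flow now 10.
No augmenting path remains; maximum flow = 10.
In the residual graph, reachable from In: {In}.
Min-cut edges: In→a (10); capacity 10 = 10.
Cut capacity 11 exceeds the max flow 10, so it is not minimum.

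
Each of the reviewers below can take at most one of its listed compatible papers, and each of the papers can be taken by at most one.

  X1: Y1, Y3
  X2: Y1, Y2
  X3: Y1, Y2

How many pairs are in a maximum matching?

Unit-capacity flow: source→left, listed edges, right→sink; max matching = max flow.
Augmenting path X1→Y1 (+1); matched 1.
Augmenting path X2→Y2 (+1); matched 2.
Augmenting path X3→Y1→X1→Y3 (+1); matched 3.
No augmenting path remains; maximum matching = 3.
König certificate: {X1, X2, X3} is a vertex cover of size 3 (every listed pair touches it), so no matching can be larger.

3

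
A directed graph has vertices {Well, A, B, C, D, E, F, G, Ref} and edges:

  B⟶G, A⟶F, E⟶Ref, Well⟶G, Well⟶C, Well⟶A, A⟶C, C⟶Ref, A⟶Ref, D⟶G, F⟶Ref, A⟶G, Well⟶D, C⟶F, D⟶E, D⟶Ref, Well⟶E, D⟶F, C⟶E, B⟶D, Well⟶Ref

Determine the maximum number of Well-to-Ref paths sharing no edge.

Assign every edge capacity 1; by Menger, the answer equals the max flow.
Path Well→Ref (+1); total 1.
Path Well→A→Ref (+1); total 2.
Path Well→C→Ref (+1); total 3.
Path Well→D→Ref (+1); total 4.
Path Well→E→Ref (+1); total 5.
No residual Well→Ref path; max flow = 5.
Certifying cut of size 5: {Well→A, Well→C, Well→D, Well→E, Well→Ref}.

5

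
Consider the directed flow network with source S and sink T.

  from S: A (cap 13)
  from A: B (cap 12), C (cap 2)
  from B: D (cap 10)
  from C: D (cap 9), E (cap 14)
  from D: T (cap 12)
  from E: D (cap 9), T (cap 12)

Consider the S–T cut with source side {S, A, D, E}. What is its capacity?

Edges leaving {S, A, D, E}: A→B (12), A→C (2), D→T (12), E→T (12).
Cut capacity = 12 + 2 + 12 + 12 = 38.

38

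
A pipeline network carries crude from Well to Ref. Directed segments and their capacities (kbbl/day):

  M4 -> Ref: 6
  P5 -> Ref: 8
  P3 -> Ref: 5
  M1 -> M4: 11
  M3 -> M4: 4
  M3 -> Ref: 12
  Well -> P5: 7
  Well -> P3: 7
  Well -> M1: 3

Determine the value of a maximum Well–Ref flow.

15

Augment Well→P3→Ref: bottleneck 5, flow now 5.
Augment Well→P5→Ref: bottleneck 7, flow now 12.
Augment Well→M1→M4→Ref: bottleneck 3, flow now 15.
No augmenting path remains; maximum flow = 15.
In the residual graph, reachable from Well: {Well, P3}.
Min-cut edges: Well→P5 (7), Well→M1 (3), P3→Ref (5); capacity 7 + 3 + 5 = 15.
This cut is saturated, so no flow can exceed 15.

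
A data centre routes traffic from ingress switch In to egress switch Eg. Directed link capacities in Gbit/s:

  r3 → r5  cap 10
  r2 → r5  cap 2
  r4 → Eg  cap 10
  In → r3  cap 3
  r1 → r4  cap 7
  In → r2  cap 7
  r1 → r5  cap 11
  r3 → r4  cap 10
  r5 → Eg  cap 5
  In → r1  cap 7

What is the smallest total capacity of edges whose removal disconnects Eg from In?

12

Augment In→r1→r4→Eg: bottleneck 7, flow now 7.
Augment In→r2→r5→Eg: bottleneck 2, flow now 9.
Augment In→r3→r4→Eg: bottleneck 3, flow now 12.
No augmenting path remains; maximum flow = 12.
By max-flow min-cut, the minimum cut capacity equals the max flow.
In the residual graph, reachable from In: {In, r2}.
Min-cut edges: In→r1 (7), In→r3 (3), r2→r5 (2); capacity 7 + 3 + 2 = 12.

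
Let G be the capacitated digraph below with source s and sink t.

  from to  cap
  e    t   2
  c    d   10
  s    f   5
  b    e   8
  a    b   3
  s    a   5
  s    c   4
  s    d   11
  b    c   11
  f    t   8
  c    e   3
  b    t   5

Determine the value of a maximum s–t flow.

Augment s→f→t: bottleneck 5, flow now 5.
Augment s→a→b→t: bottleneck 3, flow now 8.
Augment s→c→e→t: bottleneck 2, flow now 10.
No augmenting path remains; maximum flow = 10.
In the residual graph, reachable from s: {s, a, c, d, e}.
Min-cut edges: s→f (5), a→b (3), e→t (2); capacity 5 + 3 + 2 = 10.
This cut is saturated, so no flow can exceed 10.

10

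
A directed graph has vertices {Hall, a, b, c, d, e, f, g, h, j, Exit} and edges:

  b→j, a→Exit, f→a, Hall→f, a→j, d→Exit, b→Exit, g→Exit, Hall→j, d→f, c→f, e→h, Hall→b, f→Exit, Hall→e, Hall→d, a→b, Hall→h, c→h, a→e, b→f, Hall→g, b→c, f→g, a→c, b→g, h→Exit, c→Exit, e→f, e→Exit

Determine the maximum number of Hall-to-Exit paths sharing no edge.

Assign every edge capacity 1; by Menger, the answer equals the max flow.
Path Hall→b→Exit (+1); total 1.
Path Hall→d→Exit (+1); total 2.
Path Hall→e→Exit (+1); total 3.
Path Hall→f→Exit (+1); total 4.
Path Hall→g→Exit (+1); total 5.
Path Hall→h→Exit (+1); total 6.
No residual Hall→Exit path; max flow = 6.
Certifying cut of size 6: {Hall→b, Hall→d, Hall→e, Hall→f, Hall→g, Hall→h}.

6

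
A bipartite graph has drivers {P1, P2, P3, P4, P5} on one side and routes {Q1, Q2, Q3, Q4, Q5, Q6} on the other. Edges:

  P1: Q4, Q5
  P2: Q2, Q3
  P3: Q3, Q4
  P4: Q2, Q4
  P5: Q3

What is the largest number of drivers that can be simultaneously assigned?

Unit-capacity flow: source→left, listed edges, right→sink; max matching = max flow.
Augmenting path P1→Q4 (+1); matched 1.
Augmenting path P2→Q2 (+1); matched 2.
Augmenting path P3→Q3 (+1); matched 3.
Augmenting path P4→Q4→P1→Q5 (+1); matched 4.
No augmenting path remains; maximum matching = 4.
König certificate: {P1, Q2, Q3, Q4} is a vertex cover of size 4 (every listed pair touches it), so no matching can be larger.

4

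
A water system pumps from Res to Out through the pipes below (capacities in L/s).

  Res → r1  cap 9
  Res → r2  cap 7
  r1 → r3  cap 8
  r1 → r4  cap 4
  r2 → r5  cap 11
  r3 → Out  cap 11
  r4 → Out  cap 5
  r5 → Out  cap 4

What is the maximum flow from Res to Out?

Augment Res→r1→r3→Out: bottleneck 8, flow now 8.
Augment Res→r1→r4→Out: bottleneck 1, flow now 9.
Augment Res→r2→r5→Out: bottleneck 4, flow now 13.
No augmenting path remains; maximum flow = 13.
In the residual graph, reachable from Res: {Res, r2, r5}.
Min-cut edges: Res→r1 (9), r5→Out (4); capacity 9 + 4 = 13.
This cut is saturated, so no flow can exceed 13.

13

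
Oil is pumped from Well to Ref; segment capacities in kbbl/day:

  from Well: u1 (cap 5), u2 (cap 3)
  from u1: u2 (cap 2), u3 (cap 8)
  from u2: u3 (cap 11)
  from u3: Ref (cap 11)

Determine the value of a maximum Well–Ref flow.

8

Augment Well→u1→u3→Ref: bottleneck 5, flow now 5.
Augment Well→u2→u3→Ref: bottleneck 3, flow now 8.
No augmenting path remains; maximum flow = 8.
In the residual graph, reachable from Well: {Well}.
Min-cut edges: Well→u1 (5), Well→u2 (3); capacity 5 + 3 = 8.
This cut is saturated, so no flow can exceed 8.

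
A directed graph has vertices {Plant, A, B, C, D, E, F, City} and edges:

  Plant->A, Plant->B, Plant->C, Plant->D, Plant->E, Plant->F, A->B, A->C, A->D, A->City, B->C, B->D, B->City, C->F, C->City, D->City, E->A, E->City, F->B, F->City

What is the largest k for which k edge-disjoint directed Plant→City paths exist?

6

Assign every edge capacity 1; by Menger, the answer equals the max flow.
Path Plant→A→City (+1); total 1.
Path Plant→B→City (+1); total 2.
Path Plant→C→City (+1); total 3.
Path Plant→D→City (+1); total 4.
Path Plant→E→City (+1); total 5.
Path Plant→F→City (+1); total 6.
No residual Plant→City path; max flow = 6.
Certifying cut of size 6: {Plant→A, Plant→B, Plant→C, Plant→D, Plant→E, Plant→F}.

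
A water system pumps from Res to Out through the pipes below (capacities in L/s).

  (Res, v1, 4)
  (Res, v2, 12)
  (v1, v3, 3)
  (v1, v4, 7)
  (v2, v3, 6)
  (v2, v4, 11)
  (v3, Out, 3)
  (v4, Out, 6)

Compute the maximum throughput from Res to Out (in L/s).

9

Augment Res→v1→v3→Out: bottleneck 3, flow now 3.
Augment Res→v1→v4→Out: bottleneck 1, flow now 4.
Augment Res→v2→v4→Out: bottleneck 5, flow now 9.
No augmenting path remains; maximum flow = 9.
In the residual graph, reachable from Res: {Res, v1, v2, v3, v4}.
Min-cut edges: v3→Out (3), v4→Out (6); capacity 3 + 6 = 9.
This cut is saturated, so no flow can exceed 9.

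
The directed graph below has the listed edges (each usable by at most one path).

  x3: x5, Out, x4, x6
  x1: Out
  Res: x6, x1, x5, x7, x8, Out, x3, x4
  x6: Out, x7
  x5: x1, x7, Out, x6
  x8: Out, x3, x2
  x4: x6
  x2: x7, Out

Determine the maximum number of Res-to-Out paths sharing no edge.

Assign every edge capacity 1; by Menger, the answer equals the max flow.
Path Res→Out (+1); total 1.
Path Res→x1→Out (+1); total 2.
Path Res→x3→Out (+1); total 3.
Path Res→x5→Out (+1); total 4.
Path Res→x6→Out (+1); total 5.
Path Res→x8→Out (+1); total 6.
No residual Res→Out path; max flow = 6.
Certifying cut of size 6: {Res→Out, Res→x1, Res→x3, Res→x5, Res→x8, x6→Out}.

6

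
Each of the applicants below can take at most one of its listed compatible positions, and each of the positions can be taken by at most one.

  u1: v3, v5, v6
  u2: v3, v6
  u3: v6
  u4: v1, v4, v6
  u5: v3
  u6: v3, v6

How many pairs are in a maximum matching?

Unit-capacity flow: source→left, listed edges, right→sink; max matching = max flow.
Augmenting path u1→v3 (+1); matched 1.
Augmenting path u2→v6 (+1); matched 2.
Augmenting path u4→v1 (+1); matched 3.
Augmenting path u5→v3→u1→v5 (+1); matched 4.
No augmenting path remains; maximum matching = 4.
König certificate: {u1, u4, v3, v6} is a vertex cover of size 4 (every listed pair touches it), so no matching can be larger.

4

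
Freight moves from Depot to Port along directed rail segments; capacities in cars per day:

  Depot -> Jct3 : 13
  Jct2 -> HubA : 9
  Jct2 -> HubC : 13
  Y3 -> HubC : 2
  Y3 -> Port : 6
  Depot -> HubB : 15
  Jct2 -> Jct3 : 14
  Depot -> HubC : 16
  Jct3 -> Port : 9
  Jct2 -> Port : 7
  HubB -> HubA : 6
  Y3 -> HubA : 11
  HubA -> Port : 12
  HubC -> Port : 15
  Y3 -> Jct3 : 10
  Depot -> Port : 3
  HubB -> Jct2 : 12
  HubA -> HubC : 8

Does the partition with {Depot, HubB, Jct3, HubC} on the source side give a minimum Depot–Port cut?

No — its capacity is 45, but the minimum cut has capacity 42.

Given cut capacity: 3 + 12 + 6 + 9 + 15 = 45.
Augment Depot→Port: bottleneck 3, flow now 3.
Augment Depot→Jct3→Port: bottleneck 9, flow now 12.
Augment Depot→HubC→Port: bottleneck 15, flow now 27.
Augment Depot→HubB→Jct2→Port: bottleneck 7, flow now 34.
Augment Depot→HubB→HubA→Port: bottleneck 6, flow now 40.
Augment Depot→HubB→Jct2→HubA→Port: bottleneck 2, flow now 42.
No augmenting path remains; maximum flow = 42.
In the residual graph, reachable from Depot: {Depot, Jct3, HubC}.
Min-cut edges: Depot→HubB (15), Depot→Port (3), Jct3→Port (9), HubC→Port (15); capacity 15 + 3 + 9 + 15 = 42.
Cut capacity 45 exceeds the max flow 42, so it is not minimum.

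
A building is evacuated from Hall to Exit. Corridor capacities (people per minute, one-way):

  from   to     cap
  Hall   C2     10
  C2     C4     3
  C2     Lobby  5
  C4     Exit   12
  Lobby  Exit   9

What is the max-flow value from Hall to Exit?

8

Augment Hall→C2→C4→Exit: bottleneck 3, flow now 3.
Augment Hall→C2→Lobby→Exit: bottleneck 5, flow now 8.
No augmenting path remains; maximum flow = 8.
In the residual graph, reachable from Hall: {Hall, C2}.
Min-cut edges: C2→C4 (3), C2→Lobby (5); capacity 3 + 5 = 8.
This cut is saturated, so no flow can exceed 8.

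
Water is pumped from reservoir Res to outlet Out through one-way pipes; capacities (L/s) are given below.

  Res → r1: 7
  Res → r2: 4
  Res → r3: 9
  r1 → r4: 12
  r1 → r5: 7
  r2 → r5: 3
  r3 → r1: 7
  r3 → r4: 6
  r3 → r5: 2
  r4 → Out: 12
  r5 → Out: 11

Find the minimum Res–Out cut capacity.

Augment Res→r1→r4→Out: bottleneck 7, flow now 7.
Augment Res→r2→r5→Out: bottleneck 3, flow now 10.
Augment Res→r3→r4→Out: bottleneck 5, flow now 15.
Augment Res→r3→r5→Out: bottleneck 2, flow now 17.
Augment Res→r3→r1→r5→Out: bottleneck 2, flow now 19.
No augmenting path remains; maximum flow = 19.
By max-flow min-cut, the minimum cut capacity equals the max flow.
In the residual graph, reachable from Res: {Res, r2}.
Min-cut edges: Res→r1 (7), Res→r3 (9), r2→r5 (3); capacity 7 + 9 + 3 = 19.

19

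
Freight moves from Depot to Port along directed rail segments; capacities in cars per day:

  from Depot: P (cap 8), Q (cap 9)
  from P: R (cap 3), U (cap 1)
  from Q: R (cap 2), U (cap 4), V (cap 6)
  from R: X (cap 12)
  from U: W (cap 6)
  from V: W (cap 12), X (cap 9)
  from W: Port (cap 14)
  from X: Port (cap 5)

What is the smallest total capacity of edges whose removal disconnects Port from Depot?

Augment Depot→P→R→X→Port: bottleneck 3, flow now 3.
Augment Depot→P→U→W→Port: bottleneck 1, flow now 4.
Augment Depot→Q→R→X→Port: bottleneck 2, flow now 6.
Augment Depot→Q→U→W→Port: bottleneck 4, flow now 10.
Augment Depot→Q→V→W→Port: bottleneck 3, flow now 13.
No augmenting path remains; maximum flow = 13.
By max-flow min-cut, the minimum cut capacity equals the max flow.
In the residual graph, reachable from Depot: {Depot, P}.
Min-cut edges: Depot→Q (9), P→R (3), P→U (1); capacity 9 + 3 + 1 = 13.

13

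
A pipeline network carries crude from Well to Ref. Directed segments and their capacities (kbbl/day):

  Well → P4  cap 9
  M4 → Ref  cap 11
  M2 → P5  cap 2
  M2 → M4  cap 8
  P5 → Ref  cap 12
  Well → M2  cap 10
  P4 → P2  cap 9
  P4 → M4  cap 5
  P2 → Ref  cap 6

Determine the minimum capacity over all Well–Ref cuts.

Augment Well→M2→P5→Ref: bottleneck 2, flow now 2.
Augment Well→M2→M4→Ref: bottleneck 8, flow now 10.
Augment Well→P4→P2→Ref: bottleneck 6, flow now 16.
Augment Well→P4→M4→Ref: bottleneck 3, flow now 19.
No augmenting path remains; maximum flow = 19.
By max-flow min-cut, the minimum cut capacity equals the max flow.
In the residual graph, reachable from Well: {Well}.
Min-cut edges: Well→M2 (10), Well→P4 (9); capacity 10 + 9 = 19.

19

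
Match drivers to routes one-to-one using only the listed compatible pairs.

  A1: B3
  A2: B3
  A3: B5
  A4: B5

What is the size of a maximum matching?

2

Unit-capacity flow: source→left, listed edges, right→sink; max matching = max flow.
Augmenting path A1→B3 (+1); matched 1.
Augmenting path A3→B5 (+1); matched 2.
No augmenting path remains; maximum matching = 2.
König certificate: {B3, B5} is a vertex cover of size 2 (every listed pair touches it), so no matching can be larger.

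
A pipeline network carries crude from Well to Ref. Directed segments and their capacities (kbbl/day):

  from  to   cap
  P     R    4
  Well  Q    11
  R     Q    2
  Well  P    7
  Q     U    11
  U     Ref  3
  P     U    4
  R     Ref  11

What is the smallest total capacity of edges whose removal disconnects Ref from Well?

Augment Well→P→R→Ref: bottleneck 4, flow now 4.
Augment Well→P→U→Ref: bottleneck 3, flow now 7.
No augmenting path remains; maximum flow = 7.
By max-flow min-cut, the minimum cut capacity equals the max flow.
In the residual graph, reachable from Well: {Well, P, Q, U}.
Min-cut edges: P→R (4), U→Ref (3); capacity 4 + 3 = 7.

7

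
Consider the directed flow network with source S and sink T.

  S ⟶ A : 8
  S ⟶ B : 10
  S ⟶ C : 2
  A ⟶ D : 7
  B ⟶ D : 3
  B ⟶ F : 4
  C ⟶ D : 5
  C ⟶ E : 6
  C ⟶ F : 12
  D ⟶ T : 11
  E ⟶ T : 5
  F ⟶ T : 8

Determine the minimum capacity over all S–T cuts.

16

Augment S→A→D→T: bottleneck 7, flow now 7.
Augment S→B→D→T: bottleneck 3, flow now 10.
Augment S→B→F→T: bottleneck 4, flow now 14.
Augment S→C→D→T: bottleneck 1, flow now 15.
Augment S→C→E→T: bottleneck 1, flow now 16.
No augmenting path remains; maximum flow = 16.
By max-flow min-cut, the minimum cut capacity equals the max flow.
In the residual graph, reachable from S: {S, A, B}.
Min-cut edges: S→C (2), A→D (7), B→D (3), B→F (4); capacity 2 + 7 + 3 + 4 = 16.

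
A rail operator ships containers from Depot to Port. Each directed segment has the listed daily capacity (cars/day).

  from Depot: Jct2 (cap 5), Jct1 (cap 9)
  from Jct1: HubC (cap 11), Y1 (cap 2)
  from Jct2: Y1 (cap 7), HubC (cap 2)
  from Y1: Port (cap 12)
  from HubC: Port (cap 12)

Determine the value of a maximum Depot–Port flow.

Augment Depot→Jct1→Y1→Port: bottleneck 2, flow now 2.
Augment Depot→Jct1→HubC→Port: bottleneck 7, flow now 9.
Augment Depot→Jct2→Y1→Port: bottleneck 5, flow now 14.
No augmenting path remains; maximum flow = 14.
In the residual graph, reachable from Depot: {Depot}.
Min-cut edges: Depot→Jct1 (9), Depot→Jct2 (5); capacity 9 + 5 = 14.
This cut is saturated, so no flow can exceed 14.

14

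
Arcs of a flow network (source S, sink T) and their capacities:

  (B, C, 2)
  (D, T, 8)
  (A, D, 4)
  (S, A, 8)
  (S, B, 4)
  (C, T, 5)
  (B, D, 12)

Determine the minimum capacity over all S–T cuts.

8

Augment S→A→D→T: bottleneck 4, flow now 4.
Augment S→B→C→T: bottleneck 2, flow now 6.
Augment S→B→D→T: bottleneck 2, flow now 8.
No augmenting path remains; maximum flow = 8.
By max-flow min-cut, the minimum cut capacity equals the max flow.
In the residual graph, reachable from S: {S, A}.
Min-cut edges: S→B (4), A→D (4); capacity 4 + 4 = 8.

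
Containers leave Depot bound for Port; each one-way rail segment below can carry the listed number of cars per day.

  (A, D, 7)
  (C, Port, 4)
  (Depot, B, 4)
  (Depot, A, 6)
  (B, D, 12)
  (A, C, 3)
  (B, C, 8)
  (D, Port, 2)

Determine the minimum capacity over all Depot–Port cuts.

Augment Depot→A→C→Port: bottleneck 3, flow now 3.
Augment Depot→A→D→Port: bottleneck 2, flow now 5.
Augment Depot→B→C→Port: bottleneck 1, flow now 6.
No augmenting path remains; maximum flow = 6.
By max-flow min-cut, the minimum cut capacity equals the max flow.
In the residual graph, reachable from Depot: {Depot, A, B, C, D}.
Min-cut edges: C→Port (4), D→Port (2); capacity 4 + 2 = 6.

6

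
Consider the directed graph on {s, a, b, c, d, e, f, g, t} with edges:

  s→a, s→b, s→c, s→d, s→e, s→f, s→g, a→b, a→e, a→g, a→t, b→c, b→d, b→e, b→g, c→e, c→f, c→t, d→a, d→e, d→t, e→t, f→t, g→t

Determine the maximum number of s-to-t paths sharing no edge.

Assign every edge capacity 1; by Menger, the answer equals the max flow.
Path s→a→t (+1); total 1.
Path s→c→t (+1); total 2.
Path s→d→t (+1); total 3.
Path s→e→t (+1); total 4.
Path s→f→t (+1); total 5.
Path s→g→t (+1); total 6.
No residual s→t path; max flow = 6.
Certifying cut of size 6: {a→t, c→t, d→t, e→t, f→t, g→t}.

6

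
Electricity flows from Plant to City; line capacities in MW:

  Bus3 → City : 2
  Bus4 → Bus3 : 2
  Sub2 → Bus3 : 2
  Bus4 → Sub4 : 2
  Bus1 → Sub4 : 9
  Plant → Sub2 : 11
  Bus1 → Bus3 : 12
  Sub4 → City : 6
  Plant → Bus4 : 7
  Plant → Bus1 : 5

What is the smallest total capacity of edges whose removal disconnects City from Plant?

8

Augment Plant→Sub2→Bus3→City: bottleneck 2, flow now 2.
Augment Plant→Bus4→Sub4→City: bottleneck 2, flow now 4.
Augment Plant→Bus1→Sub4→City: bottleneck 4, flow now 8.
No augmenting path remains; maximum flow = 8.
By max-flow min-cut, the minimum cut capacity equals the max flow.
In the residual graph, reachable from Plant: {Plant, Sub2, Bus4, Bus1, Sub4, Bus3}.
Min-cut edges: Sub4→City (6), Bus3→City (2); capacity 6 + 2 = 8.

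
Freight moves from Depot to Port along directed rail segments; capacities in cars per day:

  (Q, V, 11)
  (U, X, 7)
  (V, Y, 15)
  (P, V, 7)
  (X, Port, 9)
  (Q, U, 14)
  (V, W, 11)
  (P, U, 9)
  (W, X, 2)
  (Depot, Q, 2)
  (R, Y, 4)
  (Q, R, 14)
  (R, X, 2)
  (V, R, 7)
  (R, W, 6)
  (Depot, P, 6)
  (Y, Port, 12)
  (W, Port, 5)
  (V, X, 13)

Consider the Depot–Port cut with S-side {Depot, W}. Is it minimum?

Given cut capacity: 6 + 2 + 2 + 5 = 15.
Augment Depot→P→U→X→Port: bottleneck 6, flow now 6.
Augment Depot→Q→R→W→Port: bottleneck 2, flow now 8.
No augmenting path remains; maximum flow = 8.
In the residual graph, reachable from Depot: {Depot}.
Min-cut edges: Depot→P (6), Depot→Q (2); capacity 6 + 2 = 8.
Cut capacity 15 exceeds the max flow 8, so it is not minimum.

No — its capacity is 15, but the minimum cut has capacity 8.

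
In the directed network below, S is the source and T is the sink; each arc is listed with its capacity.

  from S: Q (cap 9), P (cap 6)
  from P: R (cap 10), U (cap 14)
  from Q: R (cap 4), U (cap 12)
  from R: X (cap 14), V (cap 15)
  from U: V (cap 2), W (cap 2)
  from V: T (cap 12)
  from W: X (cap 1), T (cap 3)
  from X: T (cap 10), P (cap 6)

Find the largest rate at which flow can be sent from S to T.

Augment S→P→R→V→T: bottleneck 6, flow now 6.
Augment S→Q→R→V→T: bottleneck 4, flow now 10.
Augment S→Q→U→V→T: bottleneck 2, flow now 12.
Augment S→Q→U→W→T: bottleneck 2, flow now 14.
No augmenting path remains; maximum flow = 14.
In the residual graph, reachable from S: {S, Q, U}.
Min-cut edges: S→P (6), Q→R (4), U→V (2), U→W (2); capacity 6 + 4 + 2 + 2 = 14.
This cut is saturated, so no flow can exceed 14.

14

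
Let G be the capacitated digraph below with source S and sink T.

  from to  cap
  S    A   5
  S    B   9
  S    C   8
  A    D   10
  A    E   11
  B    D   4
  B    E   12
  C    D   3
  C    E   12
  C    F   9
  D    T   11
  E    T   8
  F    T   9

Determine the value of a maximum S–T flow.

22

Augment S→A→D→T: bottleneck 5, flow now 5.
Augment S→B→D→T: bottleneck 4, flow now 9.
Augment S→B→E→T: bottleneck 5, flow now 14.
Augment S→C→D→T: bottleneck 2, flow now 16.
Augment S→C→E→T: bottleneck 3, flow now 19.
Augment S→C→F→T: bottleneck 3, flow now 22.
No augmenting path remains; maximum flow = 22.
In the residual graph, reachable from S: {S}.
Min-cut edges: S→A (5), S→B (9), S→C (8); capacity 5 + 9 + 8 = 22.
This cut is saturated, so no flow can exceed 22.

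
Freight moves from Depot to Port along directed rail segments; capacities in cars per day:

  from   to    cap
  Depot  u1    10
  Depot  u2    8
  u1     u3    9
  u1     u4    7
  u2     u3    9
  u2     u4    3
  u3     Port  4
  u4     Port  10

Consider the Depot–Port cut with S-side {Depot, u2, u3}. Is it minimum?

No — its capacity is 17, but the minimum cut has capacity 14.

Given cut capacity: 10 + 3 + 4 = 17.
Augment Depot→u1→u3→Port: bottleneck 4, flow now 4.
Augment Depot→u1→u4→Port: bottleneck 6, flow now 10.
Augment Depot→u2→u4→Port: bottleneck 3, flow now 13.
Augment Depot→u2→u3→u1→u4→Port: bottleneck 1, flow now 14. (uses reverse residual edge)
No augmenting path remains; maximum flow = 14.
In the residual graph, reachable from Depot: {Depot, u1, u2, u3}.
Min-cut edges: u1→u4 (7), u2→u4 (3), u3→Port (4); capacity 7 + 3 + 4 = 14.
Cut capacity 17 exceeds the max flow 14, so it is not minimum.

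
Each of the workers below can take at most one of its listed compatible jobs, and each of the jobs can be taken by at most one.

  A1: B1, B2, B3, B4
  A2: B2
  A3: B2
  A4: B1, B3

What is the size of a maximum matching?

Unit-capacity flow: source→left, listed edges, right→sink; max matching = max flow.
Augmenting path A1→B1 (+1); matched 1.
Augmenting path A2→B2 (+1); matched 2.
Augmenting path A4→B3 (+1); matched 3.
No augmenting path remains; maximum matching = 3.
König certificate: {A1, A4, B2} is a vertex cover of size 3 (every listed pair touches it), so no matching can be larger.

3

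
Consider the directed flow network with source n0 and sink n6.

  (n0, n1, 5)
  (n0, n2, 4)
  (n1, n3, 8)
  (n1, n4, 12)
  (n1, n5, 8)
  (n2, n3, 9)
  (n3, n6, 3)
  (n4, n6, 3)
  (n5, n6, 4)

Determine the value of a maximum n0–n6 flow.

8

Augment n0→n1→n3→n6: bottleneck 3, flow now 3.
Augment n0→n1→n4→n6: bottleneck 2, flow now 5.
Augment n0→n2→n3→n1→n4→n6: bottleneck 1, flow now 6. (uses reverse residual edge)
Augment n0→n2→n3→n1→n5→n6: bottleneck 2, flow now 8. (uses reverse residual edge)
No augmenting path remains; maximum flow = 8.
In the residual graph, reachable from n0: {n0, n2, n3}.
Min-cut edges: n0→n1 (5), n3→n6 (3); capacity 5 + 3 = 8.
This cut is saturated, so no flow can exceed 8.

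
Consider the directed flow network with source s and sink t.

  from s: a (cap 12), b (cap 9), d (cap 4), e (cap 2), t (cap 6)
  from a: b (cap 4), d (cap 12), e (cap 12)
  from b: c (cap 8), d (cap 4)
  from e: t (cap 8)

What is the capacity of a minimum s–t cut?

14

Augment s→t: bottleneck 6, flow now 6.
Augment s→e→t: bottleneck 2, flow now 8.
Augment s→a→e→t: bottleneck 6, flow now 14.
No augmenting path remains; maximum flow = 14.
By max-flow min-cut, the minimum cut capacity equals the max flow.
In the residual graph, reachable from s: {s, a, b, c, d, e}.
Min-cut edges: s→t (6), e→t (8); capacity 6 + 8 = 14.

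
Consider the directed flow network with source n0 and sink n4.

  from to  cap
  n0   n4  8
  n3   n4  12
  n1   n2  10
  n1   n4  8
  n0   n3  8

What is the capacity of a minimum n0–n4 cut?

16

Augment n0→n4: bottleneck 8, flow now 8.
Augment n0→n3→n4: bottleneck 8, flow now 16.
No augmenting path remains; maximum flow = 16.
By max-flow min-cut, the minimum cut capacity equals the max flow.
In the residual graph, reachable from n0: {n0}.
Min-cut edges: n0→n3 (8), n0→n4 (8); capacity 8 + 8 = 16.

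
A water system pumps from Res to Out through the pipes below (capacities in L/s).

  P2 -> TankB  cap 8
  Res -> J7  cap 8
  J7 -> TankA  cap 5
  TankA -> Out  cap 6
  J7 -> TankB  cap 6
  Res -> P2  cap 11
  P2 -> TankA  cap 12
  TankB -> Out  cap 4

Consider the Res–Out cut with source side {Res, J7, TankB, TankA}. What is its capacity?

21

Edges leaving {Res, J7, TankB, TankA}: Res→P2 (11), TankB→Out (4), TankA→Out (6).
Cut capacity = 11 + 4 + 6 = 21.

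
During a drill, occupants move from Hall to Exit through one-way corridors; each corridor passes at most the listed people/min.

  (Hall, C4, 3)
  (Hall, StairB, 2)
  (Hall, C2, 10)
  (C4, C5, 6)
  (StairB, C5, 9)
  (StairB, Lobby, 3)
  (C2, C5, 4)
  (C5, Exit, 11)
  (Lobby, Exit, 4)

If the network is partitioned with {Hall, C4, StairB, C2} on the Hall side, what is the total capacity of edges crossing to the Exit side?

Edges leaving {Hall, C4, StairB, C2}: C4→C5 (6), StairB→C5 (9), StairB→Lobby (3), C2→C5 (4).
Cut capacity = 6 + 9 + 3 + 4 = 22.

22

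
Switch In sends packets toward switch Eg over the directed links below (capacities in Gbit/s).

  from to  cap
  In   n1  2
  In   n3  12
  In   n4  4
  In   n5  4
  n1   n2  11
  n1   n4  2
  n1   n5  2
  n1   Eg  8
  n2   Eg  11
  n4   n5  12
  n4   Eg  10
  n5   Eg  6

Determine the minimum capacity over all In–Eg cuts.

Augment In→n1→Eg: bottleneck 2, flow now 2.
Augment In→n4→Eg: bottleneck 4, flow now 6.
Augment In→n5→Eg: bottleneck 4, flow now 10.
No augmenting path remains; maximum flow = 10.
By max-flow min-cut, the minimum cut capacity equals the max flow.
In the residual graph, reachable from In: {In, n3}.
Min-cut edges: In→n1 (2), In→n4 (4), In→n5 (4); capacity 2 + 4 + 4 = 10.

10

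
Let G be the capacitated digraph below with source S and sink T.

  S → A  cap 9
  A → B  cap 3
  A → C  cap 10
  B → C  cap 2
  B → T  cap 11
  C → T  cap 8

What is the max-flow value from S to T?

Augment S→A→B→T: bottleneck 3, flow now 3.
Augment S→A→C→T: bottleneck 6, flow now 9.
No augmenting path remains; maximum flow = 9.
In the residual graph, reachable from S: {S}.
Min-cut edges: S→A (9); capacity 9 = 9.
This cut is saturated, so no flow can exceed 9.

9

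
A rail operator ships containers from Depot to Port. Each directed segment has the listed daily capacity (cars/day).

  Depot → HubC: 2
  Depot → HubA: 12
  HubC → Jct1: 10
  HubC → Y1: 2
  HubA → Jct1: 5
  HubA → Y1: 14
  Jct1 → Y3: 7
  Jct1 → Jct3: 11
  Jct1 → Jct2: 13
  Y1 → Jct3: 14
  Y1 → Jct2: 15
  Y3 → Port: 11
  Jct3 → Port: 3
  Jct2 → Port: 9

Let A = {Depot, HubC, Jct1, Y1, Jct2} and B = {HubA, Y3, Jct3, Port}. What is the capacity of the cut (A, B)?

Edges leaving {Depot, HubC, Jct1, Y1, Jct2}: Depot→HubA (12), Jct1→Y3 (7), Jct1→Jct3 (11), Y1→Jct3 (14), Jct2→Port (9).
Cut capacity = 12 + 7 + 11 + 14 + 9 = 53.

53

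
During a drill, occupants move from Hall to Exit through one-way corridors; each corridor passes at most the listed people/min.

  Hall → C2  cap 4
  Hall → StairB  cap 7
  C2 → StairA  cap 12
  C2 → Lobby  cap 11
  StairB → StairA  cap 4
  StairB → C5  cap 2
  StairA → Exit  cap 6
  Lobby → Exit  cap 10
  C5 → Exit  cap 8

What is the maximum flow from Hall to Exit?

Augment Hall→C2→StairA→Exit: bottleneck 4, flow now 4.
Augment Hall→StairB→StairA→Exit: bottleneck 2, flow now 6.
Augment Hall→StairB→C5→Exit: bottleneck 2, flow now 8.
Augment Hall→StairB→StairA→C2→Lobby→Exit: bottleneck 2, flow now 10. (uses reverse residual edge)
No augmenting path remains; maximum flow = 10.
In the residual graph, reachable from Hall: {Hall, StairB}.
Min-cut edges: Hall→C2 (4), StairB→StairA (4), StairB→C5 (2); capacity 4 + 4 + 2 = 10.
This cut is saturated, so no flow can exceed 10.

10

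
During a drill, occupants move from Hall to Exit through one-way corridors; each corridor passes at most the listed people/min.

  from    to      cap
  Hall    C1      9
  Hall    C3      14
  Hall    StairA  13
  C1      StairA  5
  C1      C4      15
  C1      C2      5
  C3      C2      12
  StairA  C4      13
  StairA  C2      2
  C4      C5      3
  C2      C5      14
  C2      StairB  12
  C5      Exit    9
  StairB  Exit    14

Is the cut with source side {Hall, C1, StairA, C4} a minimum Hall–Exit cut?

No — its capacity is 24, but the minimum cut has capacity 21.

Given cut capacity: 14 + 5 + 2 + 3 = 24.
Augment Hall→C1→C4→C5→Exit: bottleneck 3, flow now 3.
Augment Hall→C1→C2→C5→Exit: bottleneck 5, flow now 8.
Augment Hall→C3→C2→C5→Exit: bottleneck 1, flow now 9.
Augment Hall→C3→C2→StairB→Exit: bottleneck 11, flow now 20.
Augment Hall→StairA→C2→StairB→Exit: bottleneck 1, flow now 21.
No augmenting path remains; maximum flow = 21.
In the residual graph, reachable from Hall: {Hall, C1, C3, StairA, C4, C2, C5}.
Min-cut edges: C2→StairB (12), C5→Exit (9); capacity 12 + 9 = 21.
Cut capacity 24 exceeds the max flow 21, so it is not minimum.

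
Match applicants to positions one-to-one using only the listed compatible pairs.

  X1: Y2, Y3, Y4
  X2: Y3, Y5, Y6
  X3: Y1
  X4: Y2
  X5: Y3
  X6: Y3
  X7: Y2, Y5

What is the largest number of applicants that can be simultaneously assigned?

6

Unit-capacity flow: source→left, listed edges, right→sink; max matching = max flow.
Augmenting path X1→Y2 (+1); matched 1.
Augmenting path X2→Y3 (+1); matched 2.
Augmenting path X3→Y1 (+1); matched 3.
Augmenting path X7→Y5 (+1); matched 4.
Augmenting path X4→Y2→X1→Y4 (+1); matched 5.
Augmenting path X5→Y3→X2→Y6 (+1); matched 6.
No augmenting path remains; maximum matching = 6.
König certificate: {X1, X2, X3, X4, X7, Y3} is a vertex cover of size 6 (every listed pair touches it), so no matching can be larger.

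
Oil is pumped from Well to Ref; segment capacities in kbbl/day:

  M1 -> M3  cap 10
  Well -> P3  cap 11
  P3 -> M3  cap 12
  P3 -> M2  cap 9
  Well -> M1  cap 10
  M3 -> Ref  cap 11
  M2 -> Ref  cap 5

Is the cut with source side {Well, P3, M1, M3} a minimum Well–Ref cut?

No — its capacity is 20, but the minimum cut has capacity 16.

Given cut capacity: 9 + 11 = 20.
Augment Well→P3→M3→Ref: bottleneck 11, flow now 11.
Augment Well→M1→M3→P3→M2→Ref: bottleneck 5, flow now 16. (uses reverse residual edge)
No augmenting path remains; maximum flow = 16.
In the residual graph, reachable from Well: {Well, P3, M1, M3, M2}.
Min-cut edges: M3→Ref (11), M2→Ref (5); capacity 11 + 5 = 16.
Cut capacity 20 exceeds the max flow 16, so it is not minimum.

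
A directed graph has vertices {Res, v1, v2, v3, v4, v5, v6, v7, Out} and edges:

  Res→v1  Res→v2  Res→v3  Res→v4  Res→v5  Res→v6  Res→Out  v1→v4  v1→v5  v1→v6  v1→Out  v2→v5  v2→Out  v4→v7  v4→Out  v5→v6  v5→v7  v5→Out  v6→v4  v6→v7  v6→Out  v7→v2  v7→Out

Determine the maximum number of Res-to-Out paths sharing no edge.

Assign every edge capacity 1; by Menger, the answer equals the max flow.
Path Res→Out (+1); total 1.
Path Res→v1→Out (+1); total 2.
Path Res→v2→Out (+1); total 3.
Path Res→v4→Out (+1); total 4.
Path Res→v5→Out (+1); total 5.
Path Res→v6→Out (+1); total 6.
No residual Res→Out path; max flow = 6.
Certifying cut of size 6: {Res→Out, Res→v1, Res→v2, Res→v4, Res→v5, Res→v6}.

6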